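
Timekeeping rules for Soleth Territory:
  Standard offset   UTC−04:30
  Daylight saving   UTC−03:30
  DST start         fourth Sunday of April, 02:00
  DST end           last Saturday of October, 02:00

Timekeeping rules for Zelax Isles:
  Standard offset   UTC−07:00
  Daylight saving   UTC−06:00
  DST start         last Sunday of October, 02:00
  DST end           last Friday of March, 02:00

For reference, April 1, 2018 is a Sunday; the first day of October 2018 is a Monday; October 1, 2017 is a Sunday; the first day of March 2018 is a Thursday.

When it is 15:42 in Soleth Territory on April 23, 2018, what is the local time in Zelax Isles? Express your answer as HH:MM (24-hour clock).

1 April 2018 is a Sunday, so the first Sunday is April 1 and the fourth is April 22.
1 October 2018 is a Monday, so Saturdays fall on 6, 13, 20, 27; the last is October 27.
April 23, 2018 lies within the daylight-saving period (22 April – 27 October), so Soleth Territory is on daylight time, UTC−03:30.
15:42 Soleth Territory + 3h30m = 19:12 UTC.
1 October 2017 is a Sunday, so Sundays fall on 1, 8, 15, 22, 29; the last is October 29.
1 March 2018 is a Thursday, so Fridays fall on 2, 9, 16, 23, 30; the last is March 30.
At the standard offset (UTC−07:00), 19:12 UTC − 7h = 12:12 Zelax Isles standard time.
The standard-time date in Zelax Isles, April 23, 2018, does not fall between 29 October 2017 and 30 March 2018, so daylight saving is not in effect and Zelax Isles is at UTC−07:00.
19:12 UTC − 7h = 12:12 Zelax Isles.

12:12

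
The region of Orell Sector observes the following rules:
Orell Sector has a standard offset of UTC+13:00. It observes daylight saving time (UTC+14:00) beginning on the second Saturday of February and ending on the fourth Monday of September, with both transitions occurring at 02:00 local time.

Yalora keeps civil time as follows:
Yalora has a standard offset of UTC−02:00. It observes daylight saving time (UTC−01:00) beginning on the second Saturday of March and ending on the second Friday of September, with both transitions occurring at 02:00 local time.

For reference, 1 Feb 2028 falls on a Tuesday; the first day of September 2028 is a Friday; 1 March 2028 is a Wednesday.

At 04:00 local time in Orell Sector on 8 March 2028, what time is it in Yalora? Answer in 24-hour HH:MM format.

1 February 2028 is a Tuesday, so the first Saturday is February 5 and the second is February 12.
1 September 2028 is a Friday, so the first Monday is September 4 and the fourth is September 25.
8 March 2028 lies within the daylight-saving period (12 February – 25 September), so Orell Sector is on daylight time, UTC+14:00.
04:00 Orell Sector − 14h = 14:00 UTC (rolling into the previous day, 7 March 2028).
1 March 2028 is a Wednesday, so the first Saturday is March 4 and the second is March 11.
1 September 2028 is a Friday, so the first Friday is September 1 and the second is September 8.
At the standard offset (UTC−02:00), 14:00 UTC − 2h = 12:00 Yalora standard time.
Daylight saving runs 11 March – 8 September; the standard-time date in Yalora, 7 March 2028, is outside that window, so Yalora is on standard time at UTC−02:00.
14:00 UTC − 2h = 12:00 Yalora.

12:00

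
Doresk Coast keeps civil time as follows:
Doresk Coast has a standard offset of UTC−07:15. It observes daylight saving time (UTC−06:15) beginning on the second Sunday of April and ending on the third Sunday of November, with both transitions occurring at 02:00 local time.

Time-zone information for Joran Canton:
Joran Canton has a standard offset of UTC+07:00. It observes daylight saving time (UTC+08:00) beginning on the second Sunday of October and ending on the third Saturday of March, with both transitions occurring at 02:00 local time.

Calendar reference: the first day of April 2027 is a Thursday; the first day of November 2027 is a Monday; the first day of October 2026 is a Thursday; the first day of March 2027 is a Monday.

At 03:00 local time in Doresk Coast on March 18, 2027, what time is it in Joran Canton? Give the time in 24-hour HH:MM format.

1 April 2027 is a Thursday, so the first Sunday is April 4 and the second is April 11.
1 November 2027 is a Monday, so the first Sunday is November 7 and the third is November 21.
March 18, 2027 is outside the daylight-saving period (11 April – 21 November), so Doresk Coast is on standard time, UTC−07:15.
03:00 Doresk Coast + 7h15m = 10:15 UTC.
1 October 2026 is a Thursday, so the first Sunday is October 4 and the second is October 11.
1 March 2027 is a Monday, so the first Saturday is March 6 and the third is March 20.
At the standard offset (UTC+07:00), 10:15 UTC + 7h = 17:15 Joran Canton standard time.
The standard-time date in Joran Canton, March 18, 2027, falls between 11 October 2026 and 20 March 2027, so daylight saving is in effect and Joran Canton is at UTC+08:00.
10:15 UTC + 8h = 18:15 Joran Canton.

18:15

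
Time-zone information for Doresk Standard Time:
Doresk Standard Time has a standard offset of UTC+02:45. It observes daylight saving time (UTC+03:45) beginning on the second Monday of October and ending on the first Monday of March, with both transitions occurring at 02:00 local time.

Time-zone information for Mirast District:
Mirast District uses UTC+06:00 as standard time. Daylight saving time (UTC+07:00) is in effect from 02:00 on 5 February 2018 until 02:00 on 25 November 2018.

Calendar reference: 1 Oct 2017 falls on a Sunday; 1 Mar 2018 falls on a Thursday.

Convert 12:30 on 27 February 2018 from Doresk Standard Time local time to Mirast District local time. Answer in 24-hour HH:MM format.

1 October 2017 is a Sunday, so the first Monday is October 2 and the second is October 9.
1 March 2018 is a Thursday, so the first Monday is March 5.
27 February 2018 falls between 9 October 2017 and 5 March 2018, so daylight saving is in effect and Doresk Standard Time is at UTC+03:45.
12:30 Doresk Standard Time − 3h45m = 08:45 UTC.
At the standard offset (UTC+06:00), 08:45 UTC + 6h = 14:45 Mirast District standard time.
Daylight saving runs 5 February – 25 November; the standard-time date in Mirast District, 27 February 2018, is inside that window, so Mirast District is at UTC+07:00.
08:45 UTC + 7h = 15:45 Mirast District.

15:45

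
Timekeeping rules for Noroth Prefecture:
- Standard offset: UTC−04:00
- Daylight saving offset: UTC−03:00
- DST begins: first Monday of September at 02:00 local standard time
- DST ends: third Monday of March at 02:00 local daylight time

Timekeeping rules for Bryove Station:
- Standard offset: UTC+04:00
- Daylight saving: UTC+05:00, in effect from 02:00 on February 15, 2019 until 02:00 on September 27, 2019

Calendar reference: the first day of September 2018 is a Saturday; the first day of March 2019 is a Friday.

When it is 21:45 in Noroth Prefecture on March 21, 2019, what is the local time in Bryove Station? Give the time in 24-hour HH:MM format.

1 September 2018 is a Saturday, so the first Monday is September 3.
1 March 2019 is a Friday, so the first Monday is March 4 and the third is March 18.
Daylight saving runs 3 September 2018 – 18 March 2019; March 21, 2019 is outside that window, so Noroth Prefecture is on standard time at UTC−04:00.
21:45 Noroth Prefecture + 4h = 01:45 UTC (rolling into the next day, 22 March 2019).
At the standard offset (UTC+04:00), 01:45 UTC + 4h = 05:45 Bryove Station standard time.
Daylight saving runs 15 February – 27 September; the standard-time date in Bryove Station, March 22, 2019, is inside that window, so Bryove Station is at UTC+05:00.
01:45 UTC + 5h = 06:45 Bryove Station.

06:45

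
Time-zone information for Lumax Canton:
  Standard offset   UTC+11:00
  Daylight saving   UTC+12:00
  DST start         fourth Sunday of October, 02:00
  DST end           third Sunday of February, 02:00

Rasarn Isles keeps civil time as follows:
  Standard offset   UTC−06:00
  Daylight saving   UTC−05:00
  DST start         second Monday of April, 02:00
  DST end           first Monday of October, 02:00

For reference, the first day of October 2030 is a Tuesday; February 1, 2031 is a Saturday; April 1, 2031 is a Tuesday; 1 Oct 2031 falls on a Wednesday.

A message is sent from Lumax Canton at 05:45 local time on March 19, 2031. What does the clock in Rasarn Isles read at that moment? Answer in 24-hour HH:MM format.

1 October 2030 is a Tuesday, so the first Sunday is October 6 and the fourth is October 27.
1 February 2031 is a Saturday, so the first Sunday is February 2 and the third is February 16.
Daylight saving runs 27 October 2030 – 16 February 2031; March 19, 2031 is outside that window, so Lumax Canton is on standard time at UTC+11:00.
05:45 Lumax Canton − 11h = 18:45 UTC (rolling into the previous day, 18 March 2031).
1 April 2031 is a Tuesday, so the first Monday is April 7 and the second is April 14.
1 October 2031 is a Wednesday, so the first Monday is October 6.
At the standard offset (UTC−06:00), 18:45 UTC − 6h = 12:45 Rasarn Isles standard time.
Daylight saving runs 14 April – 6 October; the standard-time date in Rasarn Isles, March 18, 2031, is outside that window, so Rasarn Isles is on standard time at UTC−06:00.
18:45 UTC − 6h = 12:45 Rasarn Isles.

12:45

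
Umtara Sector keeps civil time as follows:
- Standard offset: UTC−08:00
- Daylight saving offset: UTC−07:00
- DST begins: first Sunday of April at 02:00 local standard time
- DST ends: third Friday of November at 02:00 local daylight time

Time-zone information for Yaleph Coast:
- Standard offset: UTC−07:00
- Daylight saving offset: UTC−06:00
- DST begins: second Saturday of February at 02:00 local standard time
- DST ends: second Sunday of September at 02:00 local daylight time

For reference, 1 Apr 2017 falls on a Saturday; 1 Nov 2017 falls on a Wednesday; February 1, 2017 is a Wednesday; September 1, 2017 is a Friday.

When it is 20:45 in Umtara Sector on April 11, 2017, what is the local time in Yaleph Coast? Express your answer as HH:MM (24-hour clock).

21:45

1 April 2017 is a Saturday, so the first Sunday is April 2.
1 November 2017 is a Wednesday, so the first Friday is November 3 and the third is November 17.
April 11, 2017 falls between 2 April and 17 November, so daylight saving is in effect and Umtara Sector is at UTC−07:00.
20:45 Umtara Sector + 7h = 03:45 UTC (rolling into the next day, 12 April 2017).
1 February 2017 is a Wednesday, so the first Saturday is February 4 and the second is February 11.
1 September 2017 is a Friday, so the first Sunday is September 3 and the second is September 10.
At the standard offset (UTC−07:00), 03:45 UTC − 7h = 20:45 Yaleph Coast standard time (rolling into the previous day, 11 April 2017).
The standard-time date in Yaleph Coast, April 11, 2017, falls between 11 February and 10 September, so daylight saving is in effect and Yaleph Coast is at UTC−06:00.
03:45 UTC − 6h = 21:45 Yaleph Coast (rolling into the previous day, 11 April 2017).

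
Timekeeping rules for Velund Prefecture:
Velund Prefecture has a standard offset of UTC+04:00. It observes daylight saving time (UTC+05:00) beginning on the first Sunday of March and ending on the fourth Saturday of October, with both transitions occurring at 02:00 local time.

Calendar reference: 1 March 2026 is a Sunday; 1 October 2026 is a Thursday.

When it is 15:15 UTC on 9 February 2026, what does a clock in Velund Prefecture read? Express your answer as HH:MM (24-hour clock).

1 March 2026 is a Sunday, so the first Sunday is March 1.
1 October 2026 is a Thursday, so the first Saturday is October 3 and the fourth is October 24.
At the standard offset (UTC+04:00), 15:15 UTC + 4h = 19:15 Velund Prefecture standard time.
Daylight saving runs 1 March – 24 October; the standard-time date in Velund Prefecture, 9 February 2026, is outside that window, so Velund Prefecture is on standard time at UTC+04:00.
15:15 UTC + 4h = 19:15 local.

19:15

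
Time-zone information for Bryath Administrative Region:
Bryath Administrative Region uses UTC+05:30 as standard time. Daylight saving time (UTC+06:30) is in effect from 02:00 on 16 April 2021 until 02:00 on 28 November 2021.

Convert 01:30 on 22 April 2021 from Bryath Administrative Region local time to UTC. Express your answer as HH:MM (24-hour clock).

19:00

Daylight saving runs 16 April – 28 November; 22 April 2021 is inside that window, so Bryath Administrative Region is at UTC+06:30.
01:30 local − 6h30m = 19:00 UTC (rolling into the previous day, 21 April 2021).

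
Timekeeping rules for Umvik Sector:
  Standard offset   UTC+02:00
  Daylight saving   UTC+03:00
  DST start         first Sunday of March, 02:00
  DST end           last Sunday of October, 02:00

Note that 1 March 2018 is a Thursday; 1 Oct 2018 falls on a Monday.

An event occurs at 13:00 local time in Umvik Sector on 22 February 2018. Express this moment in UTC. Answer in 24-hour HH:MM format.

11:00

1 March 2018 is a Thursday, so the first Sunday is March 4.
1 October 2018 is a Monday, so Sundays fall on 7, 14, 21, 28; the last is October 28.
22 February 2018 is outside the daylight-saving period (4 March – 28 October), so Umvik Sector is on standard time, UTC+02:00.
13:00 local − 2h = 11:00 UTC.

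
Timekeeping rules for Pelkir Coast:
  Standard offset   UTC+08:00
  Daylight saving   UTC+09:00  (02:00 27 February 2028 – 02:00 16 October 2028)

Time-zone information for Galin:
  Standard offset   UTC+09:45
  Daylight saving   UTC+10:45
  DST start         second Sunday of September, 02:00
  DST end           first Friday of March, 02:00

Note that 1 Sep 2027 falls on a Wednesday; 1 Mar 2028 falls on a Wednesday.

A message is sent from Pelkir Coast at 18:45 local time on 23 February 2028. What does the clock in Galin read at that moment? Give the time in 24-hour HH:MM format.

Daylight saving runs 27 February – 16 October; 23 February 2028 is outside that window, so Pelkir Coast is on standard time at UTC+08:00.
18:45 Pelkir Coast − 8h = 10:45 UTC.
1 September 2027 is a Wednesday, so the first Sunday is September 5 and the second is September 12.
1 March 2028 is a Wednesday, so the first Friday is March 3.
At the standard offset (UTC+09:45), 10:45 UTC + 9h45m = 20:30 Galin standard time.
The standard-time date in Galin, 23 February 2028, lies within the daylight-saving period (12 September 2027 – 3 March 2028), so Galin is on daylight time, UTC+10:45.
10:45 UTC + 10h45m = 21:30 Galin.

21:30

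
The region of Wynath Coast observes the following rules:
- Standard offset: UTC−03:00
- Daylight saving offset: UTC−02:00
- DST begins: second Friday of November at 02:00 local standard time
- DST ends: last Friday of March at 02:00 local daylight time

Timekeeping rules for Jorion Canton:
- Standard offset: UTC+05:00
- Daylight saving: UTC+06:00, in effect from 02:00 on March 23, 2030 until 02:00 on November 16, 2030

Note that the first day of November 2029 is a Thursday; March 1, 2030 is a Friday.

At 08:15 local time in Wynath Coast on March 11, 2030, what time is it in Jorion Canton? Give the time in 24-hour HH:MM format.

15:15

1 November 2029 is a Thursday, so the first Friday is November 2 and the second is November 9.
1 March 2030 is a Friday, so Fridays fall on 1, 8, 15, 22, 29; the last is March 29.
March 11, 2030 falls between 9 November 2029 and 29 March 2030, so daylight saving is in effect and Wynath Coast is at UTC−02:00.
08:15 Wynath Coast + 2h = 10:15 UTC.
At the standard offset (UTC+05:00), 10:15 UTC + 5h = 15:15 Jorion Canton standard time.
The standard-time date in Jorion Canton, March 11, 2030, does not fall between 23 March and 16 November, so daylight saving is not in effect and Jorion Canton is at UTC+05:00.
10:15 UTC + 5h = 15:15 Jorion Canton.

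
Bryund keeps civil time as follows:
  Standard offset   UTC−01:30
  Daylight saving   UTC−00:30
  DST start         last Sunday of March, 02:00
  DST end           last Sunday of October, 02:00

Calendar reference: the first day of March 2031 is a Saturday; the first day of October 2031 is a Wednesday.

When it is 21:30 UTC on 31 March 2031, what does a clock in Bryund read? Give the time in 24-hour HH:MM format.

1 March 2031 is a Saturday, so Sundays fall on 2, 9, 16, 23, 30; the last is March 30.
1 October 2031 is a Wednesday, so Sundays fall on 5, 12, 19, 26; the last is October 26.
At the standard offset (UTC−01:30), 21:30 UTC − 1h30m = 20:00 Bryund standard time.
The standard-time date in Bryund, 31 March 2031, lies within the daylight-saving period (30 March – 26 October), so Bryund is on daylight time, UTC−00:30.
21:30 UTC − 0h30m = 21:00 local.

21:00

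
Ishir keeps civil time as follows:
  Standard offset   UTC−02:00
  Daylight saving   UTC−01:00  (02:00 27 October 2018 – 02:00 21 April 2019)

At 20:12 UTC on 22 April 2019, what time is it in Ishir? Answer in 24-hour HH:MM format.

At the standard offset (UTC−02:00), 20:12 UTC − 2h = 18:12 Ishir standard time.
The standard-time date in Ishir, 22 April 2019, is outside the daylight-saving period (27 October 2018 – 21 April 2019), so Ishir is on standard time, UTC−02:00.
20:12 UTC − 2h = 18:12 local.

18:12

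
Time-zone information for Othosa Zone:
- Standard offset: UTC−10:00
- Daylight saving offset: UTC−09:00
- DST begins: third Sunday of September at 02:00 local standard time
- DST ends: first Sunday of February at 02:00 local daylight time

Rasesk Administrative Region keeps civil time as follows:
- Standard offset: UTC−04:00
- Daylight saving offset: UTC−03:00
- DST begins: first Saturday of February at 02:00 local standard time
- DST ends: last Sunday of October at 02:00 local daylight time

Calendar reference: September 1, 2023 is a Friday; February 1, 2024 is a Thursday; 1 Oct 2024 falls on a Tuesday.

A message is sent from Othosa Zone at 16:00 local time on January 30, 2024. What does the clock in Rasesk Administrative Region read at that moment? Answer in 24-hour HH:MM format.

21:00

1 September 2023 is a Friday, so the first Sunday is September 3 and the third is September 17.
1 February 2024 is a Thursday, so the first Sunday is February 4.
January 30, 2024 falls between 17 September 2023 and 4 February 2024, so daylight saving is in effect and Othosa Zone is at UTC−09:00.
16:00 Othosa Zone + 9h = 01:00 UTC (rolling into the next day, 31 January 2024).
1 February 2024 is a Thursday, so the first Saturday is February 3.
1 October 2024 is a Tuesday, so Sundays fall on 6, 13, 20, 27; the last is October 27.
At the standard offset (UTC−04:00), 01:00 UTC − 4h = 21:00 Rasesk Administrative Region standard time (rolling into the previous day, 30 January 2024).
Daylight saving runs 3 February – 27 October; the standard-time date in Rasesk Administrative Region, January 30, 2024, is outside that window, so Rasesk Administrative Region is on standard time at UTC−04:00.
01:00 UTC − 4h = 21:00 Rasesk Administrative Region (rolling into the previous day, 30 January 2024).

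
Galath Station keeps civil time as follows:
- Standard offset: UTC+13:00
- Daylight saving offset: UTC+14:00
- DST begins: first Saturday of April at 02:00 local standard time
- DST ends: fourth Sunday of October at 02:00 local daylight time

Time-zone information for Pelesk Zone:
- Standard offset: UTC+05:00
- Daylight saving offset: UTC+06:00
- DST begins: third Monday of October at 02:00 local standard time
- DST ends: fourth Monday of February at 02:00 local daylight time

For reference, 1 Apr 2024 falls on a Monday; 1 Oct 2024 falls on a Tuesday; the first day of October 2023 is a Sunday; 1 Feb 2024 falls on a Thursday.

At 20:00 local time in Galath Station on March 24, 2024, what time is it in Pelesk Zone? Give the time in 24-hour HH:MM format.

1 April 2024 is a Monday, so the first Saturday is April 6.
1 October 2024 is a Tuesday, so the first Sunday is October 6 and the fourth is October 27.
March 24, 2024 does not fall between 6 April and 27 October, so daylight saving is not in effect and Galath Station is at UTC+13:00.
20:00 Galath Station − 13h = 07:00 UTC.
1 October 2023 is a Sunday, so the first Monday is October 2 and the third is October 16.
1 February 2024 is a Thursday, so the first Monday is February 5 and the fourth is February 26.
At the standard offset (UTC+05:00), 07:00 UTC + 5h = 12:00 Pelesk Zone standard time.
Daylight saving runs 16 October 2023 – 26 February 2024; the standard-time date in Pelesk Zone, March 24, 2024, is outside that window, so Pelesk Zone is on standard time at UTC+05:00.
07:00 UTC + 5h = 12:00 Pelesk Zone.

12:00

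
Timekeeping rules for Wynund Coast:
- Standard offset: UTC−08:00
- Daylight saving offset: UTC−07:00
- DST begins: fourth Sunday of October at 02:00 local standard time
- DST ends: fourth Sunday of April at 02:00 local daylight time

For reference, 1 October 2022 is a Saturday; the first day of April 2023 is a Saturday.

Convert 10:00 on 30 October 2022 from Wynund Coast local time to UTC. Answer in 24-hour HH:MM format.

17:00

1 October 2022 is a Saturday, so the first Sunday is October 2 and the fourth is October 23.
1 April 2023 is a Saturday, so the first Sunday is April 2 and the fourth is April 23.
30 October 2022 lies within the daylight-saving period (23 October 2022 – 23 April 2023), so Wynund Coast is on daylight time, UTC−07:00.
10:00 local + 7h = 17:00 UTC.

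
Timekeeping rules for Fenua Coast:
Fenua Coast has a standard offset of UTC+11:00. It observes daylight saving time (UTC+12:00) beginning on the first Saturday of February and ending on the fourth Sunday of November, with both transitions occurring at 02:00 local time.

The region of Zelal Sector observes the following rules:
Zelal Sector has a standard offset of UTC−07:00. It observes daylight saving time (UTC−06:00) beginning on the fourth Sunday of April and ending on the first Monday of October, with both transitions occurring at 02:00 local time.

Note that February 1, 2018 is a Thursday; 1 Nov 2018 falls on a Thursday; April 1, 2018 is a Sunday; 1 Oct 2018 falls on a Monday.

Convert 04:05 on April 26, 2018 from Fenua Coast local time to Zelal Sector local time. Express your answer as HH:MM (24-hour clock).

10:05

1 February 2018 is a Thursday, so the first Saturday is February 3.
1 November 2018 is a Thursday, so the first Sunday is November 4 and the fourth is November 25.
April 26, 2018 lies within the daylight-saving period (3 February – 25 November), so Fenua Coast is on daylight time, UTC+12:00.
04:05 Fenua Coast − 12h = 16:05 UTC (rolling into the previous day, 25 April 2018).
1 April 2018 is a Sunday, so the first Sunday is April 1 and the fourth is April 22.
1 October 2018 is a Monday, so the first Monday is October 1.
At the standard offset (UTC−07:00), 16:05 UTC − 7h = 09:05 Zelal Sector standard time.
Daylight saving runs 22 April – 1 October; the standard-time date in Zelal Sector, April 25, 2018, is inside that window, so Zelal Sector is at UTC−06:00.
16:05 UTC − 6h = 10:05 Zelal Sector.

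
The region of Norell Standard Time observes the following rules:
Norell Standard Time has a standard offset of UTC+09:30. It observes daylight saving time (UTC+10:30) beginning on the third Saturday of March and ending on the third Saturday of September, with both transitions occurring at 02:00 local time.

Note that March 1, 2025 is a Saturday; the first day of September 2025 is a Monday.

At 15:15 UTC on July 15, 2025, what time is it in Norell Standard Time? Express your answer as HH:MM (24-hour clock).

01:45

1 March 2025 is a Saturday, so the first Saturday is March 1 and the third is March 15.
1 September 2025 is a Monday, so the first Saturday is September 6 and the third is September 20.
At the standard offset (UTC+09:30), 15:15 UTC + 9h30m = 00:45 Norell Standard Time standard time (rolling into the next day, 16 July 2025).
The standard-time date in Norell Standard Time, July 16, 2025, falls between 15 March and 20 September, so daylight saving is in effect and Norell Standard Time is at UTC+10:30.
15:15 UTC + 10h30m = 01:45 local (rolling into the next day, 16 July 2025).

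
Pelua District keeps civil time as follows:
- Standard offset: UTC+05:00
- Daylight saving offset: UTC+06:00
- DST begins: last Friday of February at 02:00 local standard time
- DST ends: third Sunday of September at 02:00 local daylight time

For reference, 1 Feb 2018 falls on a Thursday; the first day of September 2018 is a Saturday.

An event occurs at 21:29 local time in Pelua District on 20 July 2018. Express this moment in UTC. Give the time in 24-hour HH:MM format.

1 February 2018 is a Thursday, so Fridays fall on 2, 9, 16, 23; the last is February 23.
1 September 2018 is a Saturday, so the first Sunday is September 2 and the third is September 16.
20 July 2018 falls between 23 February and 16 September, so daylight saving is in effect and Pelua District is at UTC+06:00.
21:29 local − 6h = 15:29 UTC.

15:29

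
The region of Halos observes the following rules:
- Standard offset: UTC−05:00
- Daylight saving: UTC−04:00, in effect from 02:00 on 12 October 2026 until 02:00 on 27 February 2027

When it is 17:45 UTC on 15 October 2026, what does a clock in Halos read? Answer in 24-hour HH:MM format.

At the standard offset (UTC−05:00), 17:45 UTC − 5h = 12:45 Halos standard time.
Daylight saving runs 12 October 2026 – 27 February 2027; the standard-time date in Halos, 15 October 2026, is inside that window, so Halos is at UTC−04:00.
17:45 UTC − 4h = 13:45 local.

13:45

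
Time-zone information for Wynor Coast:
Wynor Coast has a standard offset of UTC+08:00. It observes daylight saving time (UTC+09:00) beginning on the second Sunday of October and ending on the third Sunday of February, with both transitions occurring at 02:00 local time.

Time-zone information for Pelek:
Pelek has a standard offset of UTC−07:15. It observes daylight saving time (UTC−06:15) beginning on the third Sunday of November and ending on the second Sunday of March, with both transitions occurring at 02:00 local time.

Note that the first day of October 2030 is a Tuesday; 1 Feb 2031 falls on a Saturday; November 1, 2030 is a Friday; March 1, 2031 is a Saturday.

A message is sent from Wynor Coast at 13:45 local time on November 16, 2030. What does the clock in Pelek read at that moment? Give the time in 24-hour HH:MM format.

1 October 2030 is a Tuesday, so the first Sunday is October 6 and the second is October 13.
1 February 2031 is a Saturday, so the first Sunday is February 2 and the third is February 16.
November 16, 2030 falls between 13 October 2030 and 16 February 2031, so daylight saving is in effect and Wynor Coast is at UTC+09:00.
13:45 Wynor Coast − 9h = 04:45 UTC.
1 November 2030 is a Friday, so the first Sunday is November 3 and the third is November 17.
1 March 2031 is a Saturday, so the first Sunday is March 2 and the second is March 9.
At the standard offset (UTC−07:15), 04:45 UTC − 7h15m = 21:30 Pelek standard time (rolling into the previous day, 15 November 2030).
The standard-time date in Pelek, November 15, 2030, is outside the daylight-saving period (17 November 2030 – 9 March 2031), so Pelek is on standard time, UTC−07:15.
04:45 UTC − 7h15m = 21:30 Pelek (rolling into the previous day, 15 November 2030).

21:30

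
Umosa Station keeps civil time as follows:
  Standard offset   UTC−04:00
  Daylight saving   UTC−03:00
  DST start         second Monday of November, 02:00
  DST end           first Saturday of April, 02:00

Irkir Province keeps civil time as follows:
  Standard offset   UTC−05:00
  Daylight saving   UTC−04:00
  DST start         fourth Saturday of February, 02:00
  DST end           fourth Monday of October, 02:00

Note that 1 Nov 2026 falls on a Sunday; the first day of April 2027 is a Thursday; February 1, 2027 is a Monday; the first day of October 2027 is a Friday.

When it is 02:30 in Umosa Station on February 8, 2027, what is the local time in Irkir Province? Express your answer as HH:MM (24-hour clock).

1 November 2026 is a Sunday, so the first Monday is November 2 and the second is November 9.
1 April 2027 is a Thursday, so the first Saturday is April 3.
February 8, 2027 falls between 9 November 2026 and 3 April 2027, so daylight saving is in effect and Umosa Station is at UTC−03:00.
02:30 Umosa Station + 3h = 05:30 UTC.
1 February 2027 is a Monday, so the first Saturday is February 6 and the fourth is February 27.
1 October 2027 is a Friday, so the first Monday is October 4 and the fourth is October 25.
At the standard offset (UTC−05:00), 05:30 UTC − 5h = 00:30 Irkir Province standard time.
The standard-time date in Irkir Province, February 8, 2027, does not fall between 27 February and 25 October, so daylight saving is not in effect and Irkir Province is at UTC−05:00.
05:30 UTC − 5h = 00:30 Irkir Province.

00:30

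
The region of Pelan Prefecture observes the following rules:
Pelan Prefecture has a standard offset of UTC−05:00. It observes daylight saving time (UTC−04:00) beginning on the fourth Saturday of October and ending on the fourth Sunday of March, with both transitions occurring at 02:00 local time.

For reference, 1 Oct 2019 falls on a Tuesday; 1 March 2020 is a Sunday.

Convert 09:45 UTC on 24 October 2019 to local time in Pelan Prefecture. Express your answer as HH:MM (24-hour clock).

1 October 2019 is a Tuesday, so the first Saturday is October 5 and the fourth is October 26.
1 March 2020 is a Sunday, so the first Sunday is March 1 and the fourth is March 22.
At the standard offset (UTC−05:00), 09:45 UTC − 5h = 04:45 Pelan Prefecture standard time.
The standard-time date in Pelan Prefecture, 24 October 2019, is outside the daylight-saving period (26 October 2019 – 22 March 2020), so Pelan Prefecture is on standard time, UTC−05:00.
09:45 UTC − 5h = 04:45 local.

04:45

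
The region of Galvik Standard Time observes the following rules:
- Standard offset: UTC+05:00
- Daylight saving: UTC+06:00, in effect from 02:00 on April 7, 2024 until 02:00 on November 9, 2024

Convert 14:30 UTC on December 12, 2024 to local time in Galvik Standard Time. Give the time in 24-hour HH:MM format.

At the standard offset (UTC+05:00), 14:30 UTC + 5h = 19:30 Galvik Standard Time standard time.
The standard-time date in Galvik Standard Time, December 12, 2024, does not fall between 7 April and 9 November, so daylight saving is not in effect and Galvik Standard Time is at UTC+05:00.
14:30 UTC + 5h = 19:30 local.

19:30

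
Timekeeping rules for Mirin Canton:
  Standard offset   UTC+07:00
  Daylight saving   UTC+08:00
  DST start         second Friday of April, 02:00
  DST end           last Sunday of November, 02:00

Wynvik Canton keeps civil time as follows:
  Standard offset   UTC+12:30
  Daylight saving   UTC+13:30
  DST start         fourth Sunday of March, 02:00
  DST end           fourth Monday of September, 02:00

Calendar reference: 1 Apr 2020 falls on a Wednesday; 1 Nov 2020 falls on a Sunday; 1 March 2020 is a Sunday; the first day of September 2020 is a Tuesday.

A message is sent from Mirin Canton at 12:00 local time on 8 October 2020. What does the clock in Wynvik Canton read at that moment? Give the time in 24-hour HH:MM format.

1 April 2020 is a Wednesday, so the first Friday is April 3 and the second is April 10.
1 November 2020 is a Sunday, so Sundays fall on 1, 8, 15, 22, 29; the last is November 29.
Daylight saving runs 10 April – 29 November; 8 October 2020 is inside that window, so Mirin Canton is at UTC+08:00.
12:00 Mirin Canton − 8h = 04:00 UTC.
1 March 2020 is a Sunday, so the first Sunday is March 1 and the fourth is March 22.
1 September 2020 is a Tuesday, so the first Monday is September 7 and the fourth is September 28.
At the standard offset (UTC+12:30), 04:00 UTC + 12h30m = 16:30 Wynvik Canton standard time.
Daylight saving runs 22 March – 28 September; the standard-time date in Wynvik Canton, 8 October 2020, is outside that window, so Wynvik Canton is on standard time at UTC+12:30.
04:00 UTC + 12h30m = 16:30 Wynvik Canton.

16:30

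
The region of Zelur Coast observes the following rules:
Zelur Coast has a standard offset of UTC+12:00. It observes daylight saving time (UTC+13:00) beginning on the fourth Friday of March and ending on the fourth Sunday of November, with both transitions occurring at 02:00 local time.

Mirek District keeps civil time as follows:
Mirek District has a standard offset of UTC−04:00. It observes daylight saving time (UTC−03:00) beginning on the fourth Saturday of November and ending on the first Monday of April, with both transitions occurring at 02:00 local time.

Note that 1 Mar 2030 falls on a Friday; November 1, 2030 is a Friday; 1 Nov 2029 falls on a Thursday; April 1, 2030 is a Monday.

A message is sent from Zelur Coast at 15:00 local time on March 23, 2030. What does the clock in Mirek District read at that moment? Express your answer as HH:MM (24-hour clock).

23:00

1 March 2030 is a Friday, so the first Friday is March 1 and the fourth is March 22.
1 November 2030 is a Friday, so the first Sunday is November 3 and the fourth is November 24.
Daylight saving runs 22 March – 24 November; March 23, 2030 is inside that window, so Zelur Coast is at UTC+13:00.
15:00 Zelur Coast − 13h = 02:00 UTC.
1 November 2029 is a Thursday, so the first Saturday is November 3 and the fourth is November 24.
1 April 2030 is a Monday, so the first Monday is April 1.
At the standard offset (UTC−04:00), 02:00 UTC − 4h = 22:00 Mirek District standard time (rolling into the previous day, 22 March 2030).
Daylight saving runs 24 November 2029 – 1 April 2030; the standard-time date in Mirek District, March 22, 2030, is inside that window, so Mirek District is at UTC−03:00.
02:00 UTC − 3h = 23:00 Mirek District (rolling into the previous day, 22 March 2030).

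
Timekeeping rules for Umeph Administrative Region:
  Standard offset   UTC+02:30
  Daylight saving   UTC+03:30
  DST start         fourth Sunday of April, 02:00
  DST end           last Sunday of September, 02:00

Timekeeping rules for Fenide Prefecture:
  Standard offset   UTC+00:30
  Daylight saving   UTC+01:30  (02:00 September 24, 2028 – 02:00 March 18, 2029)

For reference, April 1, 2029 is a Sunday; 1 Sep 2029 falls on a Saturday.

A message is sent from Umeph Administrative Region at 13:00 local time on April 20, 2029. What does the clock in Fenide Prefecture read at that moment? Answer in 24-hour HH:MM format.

11:00

1 April 2029 is a Sunday, so the first Sunday is April 1 and the fourth is April 22.
1 September 2029 is a Saturday, so Sundays fall on 2, 9, 16, 23, 30; the last is September 30.
Daylight saving runs 22 April – 30 September; April 20, 2029 is outside that window, so Umeph Administrative Region is on standard time at UTC+02:30.
13:00 Umeph Administrative Region − 2h30m = 10:30 UTC.
At the standard offset (UTC+00:30), 10:30 UTC + 0h30m = 11:00 Fenide Prefecture standard time.
Daylight saving runs 24 September 2028 – 18 March 2029; the standard-time date in Fenide Prefecture, April 20, 2029, is outside that window, so Fenide Prefecture is on standard time at UTC+00:30.
10:30 UTC + 0h30m = 11:00 Fenide Prefecture.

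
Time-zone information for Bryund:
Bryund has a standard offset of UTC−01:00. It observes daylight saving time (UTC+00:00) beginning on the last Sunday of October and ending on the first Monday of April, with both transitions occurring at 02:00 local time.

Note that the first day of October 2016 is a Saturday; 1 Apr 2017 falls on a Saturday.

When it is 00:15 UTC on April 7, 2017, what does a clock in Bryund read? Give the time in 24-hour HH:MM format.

23:15

1 October 2016 is a Saturday, so Sundays fall on 2, 9, 16, 23, 30; the last is October 30.
1 April 2017 is a Saturday, so the first Monday is April 3.
At the standard offset (UTC−01:00), 00:15 UTC − 1h = 23:15 Bryund standard time (rolling into the previous day, 6 April 2017).
Daylight saving runs 30 October 2016 – 3 April 2017; the standard-time date in Bryund, April 6, 2017, is outside that window, so Bryund is on standard time at UTC−01:00.
00:15 UTC − 1h = 23:15 local (rolling into the previous day, 6 April 2017).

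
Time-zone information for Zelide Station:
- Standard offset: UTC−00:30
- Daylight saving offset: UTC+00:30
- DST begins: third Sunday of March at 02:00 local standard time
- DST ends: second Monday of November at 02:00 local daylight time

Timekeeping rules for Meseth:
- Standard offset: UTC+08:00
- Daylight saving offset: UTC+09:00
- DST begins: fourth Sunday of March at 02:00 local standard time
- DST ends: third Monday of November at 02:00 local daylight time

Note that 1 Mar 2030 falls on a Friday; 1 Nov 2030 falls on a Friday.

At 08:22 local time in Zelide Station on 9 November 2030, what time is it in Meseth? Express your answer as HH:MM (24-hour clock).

16:52

1 March 2030 is a Friday, so the first Sunday is March 3 and the third is March 17.
1 November 2030 is a Friday, so the first Monday is November 4 and the second is November 11.
Daylight saving runs 17 March – 11 November; 9 November 2030 is inside that window, so Zelide Station is at UTC+00:30.
08:22 Zelide Station − 0h30m = 07:52 UTC.
1 March 2030 is a Friday, so the first Sunday is March 3 and the fourth is March 24.
1 November 2030 is a Friday, so the first Monday is November 4 and the third is November 18.
At the standard offset (UTC+08:00), 07:52 UTC + 8h = 15:52 Meseth standard time.
The standard-time date in Meseth, 9 November 2030, lies within the daylight-saving period (24 March – 18 November), so Meseth is on daylight time, UTC+09:00.
07:52 UTC + 9h = 16:52 Meseth.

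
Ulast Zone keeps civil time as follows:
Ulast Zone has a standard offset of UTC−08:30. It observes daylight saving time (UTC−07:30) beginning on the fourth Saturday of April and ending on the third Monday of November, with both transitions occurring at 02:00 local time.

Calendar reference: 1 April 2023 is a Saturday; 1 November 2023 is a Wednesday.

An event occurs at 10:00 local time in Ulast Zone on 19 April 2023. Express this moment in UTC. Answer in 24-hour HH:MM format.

1 April 2023 is a Saturday, so the first Saturday is April 1 and the fourth is April 22.
1 November 2023 is a Wednesday, so the first Monday is November 6 and the third is November 20.
19 April 2023 does not fall between 22 April and 20 November, so daylight saving is not in effect and Ulast Zone is at UTC−08:30.
10:00 local + 8h30m = 18:30 UTC.

18:30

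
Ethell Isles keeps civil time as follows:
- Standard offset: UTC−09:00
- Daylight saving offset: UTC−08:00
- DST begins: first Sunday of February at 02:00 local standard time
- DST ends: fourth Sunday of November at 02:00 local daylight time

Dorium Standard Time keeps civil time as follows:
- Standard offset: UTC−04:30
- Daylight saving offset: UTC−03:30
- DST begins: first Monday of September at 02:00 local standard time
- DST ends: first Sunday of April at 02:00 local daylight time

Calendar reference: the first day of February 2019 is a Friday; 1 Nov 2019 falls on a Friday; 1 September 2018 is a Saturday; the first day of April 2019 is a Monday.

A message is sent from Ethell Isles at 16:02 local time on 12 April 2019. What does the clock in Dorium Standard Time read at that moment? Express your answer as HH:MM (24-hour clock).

1 February 2019 is a Friday, so the first Sunday is February 3.
1 November 2019 is a Friday, so the first Sunday is November 3 and the fourth is November 24.
12 April 2019 falls between 3 February and 24 November, so daylight saving is in effect and Ethell Isles is at UTC−08:00.
16:02 Ethell Isles + 8h = 00:02 UTC (rolling into the next day, 13 April 2019).
1 September 2018 is a Saturday, so the first Monday is September 3.
1 April 2019 is a Monday, so the first Sunday is April 7.
At the standard offset (UTC−04:30), 00:02 UTC − 4h30m = 19:32 Dorium Standard Time standard time (rolling into the previous day, 12 April 2019).
The standard-time date in Dorium Standard Time, 12 April 2019, does not fall between 3 September 2018 and 7 April 2019, so daylight saving is not in effect and Dorium Standard Time is at UTC−04:30.
00:02 UTC − 4h30m = 19:32 Dorium Standard Time (rolling into the previous day, 12 April 2019).

19:32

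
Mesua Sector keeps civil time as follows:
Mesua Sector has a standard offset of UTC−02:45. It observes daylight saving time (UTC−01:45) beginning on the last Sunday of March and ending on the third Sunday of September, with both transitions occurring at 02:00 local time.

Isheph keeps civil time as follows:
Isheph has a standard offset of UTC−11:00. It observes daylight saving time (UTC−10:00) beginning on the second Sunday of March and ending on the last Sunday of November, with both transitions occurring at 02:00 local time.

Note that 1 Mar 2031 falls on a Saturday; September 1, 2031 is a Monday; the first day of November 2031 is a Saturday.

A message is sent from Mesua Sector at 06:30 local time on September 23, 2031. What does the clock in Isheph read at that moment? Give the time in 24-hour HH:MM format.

1 March 2031 is a Saturday, so Sundays fall on 2, 9, 16, 23, 30; the last is March 30.
1 September 2031 is a Monday, so the first Sunday is September 7 and the third is September 21.
Daylight saving runs 30 March – 21 September; September 23, 2031 is outside that window, so Mesua Sector is on standard time at UTC−02:45.
06:30 Mesua Sector + 2h45m = 09:15 UTC.
1 March 2031 is a Saturday, so the first Sunday is March 2 and the second is March 9.
1 November 2031 is a Saturday, so Sundays fall on 2, 9, 16, 23, 30; the last is November 30.
At the standard offset (UTC−11:00), 09:15 UTC − 11h = 22:15 Isheph standard time (rolling into the previous day, 22 September 2031).
The standard-time date in Isheph, September 22, 2031, falls between 9 March and 30 November, so daylight saving is in effect and Isheph is at UTC−10:00.
09:15 UTC − 10h = 23:15 Isheph (rolling into the previous day, 22 September 2031).

23:15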